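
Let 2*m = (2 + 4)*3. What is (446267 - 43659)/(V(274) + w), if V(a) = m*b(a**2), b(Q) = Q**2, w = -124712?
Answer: 50326/6340940909 ≈ 7.9367e-6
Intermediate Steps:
m = 9 (m = ((2 + 4)*3)/2 = (6*3)/2 = (1/2)*18 = 9)
V(a) = 9*a**4 (V(a) = 9*(a**2)**2 = 9*a**4)
(446267 - 43659)/(V(274) + w) = (446267 - 43659)/(9*274**4 - 124712) = 402608/(9*5636405776 - 124712) = 402608/(50727651984 - 124712) = 402608/50727527272 = 402608*(1/50727527272) = 50326/6340940909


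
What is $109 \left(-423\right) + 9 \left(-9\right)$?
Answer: $-46188$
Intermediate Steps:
$109 \left(-423\right) + 9 \left(-9\right) = -46107 - 81 = -46188$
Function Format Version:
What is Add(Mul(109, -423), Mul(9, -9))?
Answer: -46188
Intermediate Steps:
Add(Mul(109, -423), Mul(9, -9)) = Add(-46107, -81) = -46188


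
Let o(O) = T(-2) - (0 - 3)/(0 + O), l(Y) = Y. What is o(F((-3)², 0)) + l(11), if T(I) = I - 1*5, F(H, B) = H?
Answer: 13/3 ≈ 4.3333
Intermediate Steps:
T(I) = -5 + I (T(I) = I - 5 = -5 + I)
o(O) = -7 + 3/O (o(O) = (-5 - 2) - (0 - 3)/(0 + O) = -7 - (-3)/O = -7 + 3/O)
o(F((-3)², 0)) + l(11) = (-7 + 3/((-3)²)) + 11 = (-7 + 3/9) + 11 = (-7 + 3*(⅑)) + 11 = (-7 + ⅓) + 11 = -20/3 + 11 = 13/3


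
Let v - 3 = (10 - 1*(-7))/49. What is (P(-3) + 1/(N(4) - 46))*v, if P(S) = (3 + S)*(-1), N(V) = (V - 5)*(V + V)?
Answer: -82/1323 ≈ -0.061980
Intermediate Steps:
N(V) = 2*V*(-5 + V) (N(V) = (-5 + V)*(2*V) = 2*V*(-5 + V))
v = 164/49 (v = 3 + (10 - 1*(-7))/49 = 3 + (10 + 7)*(1/49) = 3 + 17*(1/49) = 3 + 17/49 = 164/49 ≈ 3.3469)
P(S) = -3 - S
(P(-3) + 1/(N(4) - 46))*v = ((-3 - 1*(-3)) + 1/(2*4*(-5 + 4) - 46))*(164/49) = ((-3 + 3) + 1/(2*4*(-1) - 46))*(164/49) = (0 + 1/(-8 - 46))*(164/49) = (0 + 1/(-54))*(164/49) = (0 - 1/54)*(164/49) = -1/54*164/49 = -82/1323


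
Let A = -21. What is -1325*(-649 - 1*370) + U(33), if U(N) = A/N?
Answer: 14851918/11 ≈ 1.3502e+6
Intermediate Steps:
U(N) = -21/N
-1325*(-649 - 1*370) + U(33) = -1325*(-649 - 1*370) - 21/33 = -1325*(-649 - 370) - 21*1/33 = -1325*(-1019) - 7/11 = 1350175 - 7/11 = 14851918/11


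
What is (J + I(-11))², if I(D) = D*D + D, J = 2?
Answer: 12544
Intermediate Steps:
I(D) = D + D² (I(D) = D² + D = D + D²)
(J + I(-11))² = (2 - 11*(1 - 11))² = (2 - 11*(-10))² = (2 + 110)² = 112² = 12544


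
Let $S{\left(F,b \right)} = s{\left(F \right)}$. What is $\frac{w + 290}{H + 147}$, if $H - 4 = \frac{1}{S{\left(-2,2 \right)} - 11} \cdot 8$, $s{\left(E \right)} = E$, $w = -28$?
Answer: $\frac{3406}{1955} \approx 1.7422$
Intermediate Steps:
$S{\left(F,b \right)} = F$
$H = \frac{44}{13}$ ($H = 4 + \frac{1}{-2 - 11} \cdot 8 = 4 + \frac{1}{-13} \cdot 8 = 4 - \frac{8}{13} = \frac{44}{13} \approx 3.3846$)
$\frac{w + 290}{H + 147} = \frac{-28 + 290}{\frac{44}{13} + 147} = \frac{262}{\frac{1955}{13}} = 262 \cdot \frac{13}{1955} = \frac{3406}{1955}$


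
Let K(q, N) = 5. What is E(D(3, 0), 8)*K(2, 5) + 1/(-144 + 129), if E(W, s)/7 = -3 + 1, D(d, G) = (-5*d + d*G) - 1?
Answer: -1051/15 ≈ -70.067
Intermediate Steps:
D(d, G) = -1 - 5*d + G*d (D(d, G) = (-5*d + G*d) - 1 = -1 - 5*d + G*d)
E(W, s) = -14 (E(W, s) = 7*(-3 + 1) = 7*(-2) = -14)
E(D(3, 0), 8)*K(2, 5) + 1/(-144 + 129) = -14*5 + 1/(-144 + 129) = -70 + 1/(-15) = -70 - 1/15 = -1051/15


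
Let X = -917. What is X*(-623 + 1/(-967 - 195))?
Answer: 94834437/166 ≈ 5.7129e+5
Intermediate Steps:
X*(-623 + 1/(-967 - 195)) = -917*(-623 + 1/(-967 - 195)) = -917*(-623 + 1/(-1162)) = -917*(-623 - 1/1162) = -917*(-723927/1162) = 94834437/166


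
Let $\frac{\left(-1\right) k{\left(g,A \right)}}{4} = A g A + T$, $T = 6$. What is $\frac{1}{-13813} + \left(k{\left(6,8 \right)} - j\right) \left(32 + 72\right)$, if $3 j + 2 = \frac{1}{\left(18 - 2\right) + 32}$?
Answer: $- \frac{40321321123}{248634} \approx -1.6217 \cdot 10^{5}$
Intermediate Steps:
$k{\left(g,A \right)} = -24 - 4 g A^{2}$ ($k{\left(g,A \right)} = - 4 \left(A g A + 6\right) = - 4 \left(g A^{2} + 6\right) = - 4 \left(6 + g A^{2}\right) = -24 - 4 g A^{2}$)
$j = - \frac{95}{144}$ ($j = - \frac{2}{3} + \frac{1}{3 \left(\left(18 - 2\right) + 32\right)} = - \frac{2}{3} + \frac{1}{3 \left(16 + 32\right)} = - \frac{2}{3} + \frac{1}{3 \cdot 48} = - \frac{2}{3} + \frac{1}{3} \cdot \frac{1}{48} = - \frac{2}{3} + \frac{1}{144} = - \frac{95}{144} \approx -0.65972$)
$\frac{1}{-13813} + \left(k{\left(6,8 \right)} - j\right) \left(32 + 72\right) = \frac{1}{-13813} + \left(\left(-24 - 24 \cdot 8^{2}\right) - - \frac{95}{144}\right) \left(32 + 72\right) = - \frac{1}{13813} + \left(\left(-24 - 24 \cdot 64\right) + \frac{95}{144}\right) 104 = - \frac{1}{13813} + \left(\left(-24 - 1536\right) + \frac{95}{144}\right) 104 = - \frac{1}{13813} + \left(-1560 + \frac{95}{144}\right) 104 = - \frac{1}{13813} - \frac{2919085}{18} = - \frac{40321321123}{248634}$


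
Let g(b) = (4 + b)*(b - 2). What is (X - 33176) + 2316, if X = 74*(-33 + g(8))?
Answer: -27974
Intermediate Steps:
g(b) = (-2 + b)*(4 + b) (g(b) = (4 + b)*(-2 + b) = (-2 + b)*(4 + b))
X = 2886 (X = 74*(-33 + (-8 + 8² + 2*8)) = 74*(-33 + (-8 + 64 + 16)) = 74*(-33 + 72) = 74*39 = 2886)
(X - 33176) + 2316 = (2886 - 33176) + 2316 = -30290 + 2316 = -27974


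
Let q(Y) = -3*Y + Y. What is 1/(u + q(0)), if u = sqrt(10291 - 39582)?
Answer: -I*sqrt(29291)/29291 ≈ -0.005843*I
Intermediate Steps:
q(Y) = -2*Y
u = I*sqrt(29291) (u = sqrt(-29291) = I*sqrt(29291) ≈ 171.15*I)
1/(u + q(0)) = 1/(I*sqrt(29291) - 2*0) = 1/(I*sqrt(29291) + 0) = 1/(I*sqrt(29291)) = -I*sqrt(29291)/29291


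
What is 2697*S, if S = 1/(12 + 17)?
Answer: 93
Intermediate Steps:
S = 1/29 ≈ 0.034483
2697*S = 2697*(1/29) = 93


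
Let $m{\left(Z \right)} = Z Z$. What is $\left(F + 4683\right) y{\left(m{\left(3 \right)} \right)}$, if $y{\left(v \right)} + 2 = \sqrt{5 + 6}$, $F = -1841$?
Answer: $-5684 + 2842 \sqrt{11} \approx 3741.8$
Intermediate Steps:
$m{\left(Z \right)} = Z^{2}$
$y{\left(v \right)} = -2 + \sqrt{11}$ ($y{\left(v \right)} = -2 + \sqrt{5 + 6} = -2 + \sqrt{11}$)
$\left(F + 4683\right) y{\left(m{\left(3 \right)} \right)} = \left(-1841 + 4683\right) \left(-2 + \sqrt{11}\right) = 2842 \left(-2 + \sqrt{11}\right) = -5684 + 2842 \sqrt{11}$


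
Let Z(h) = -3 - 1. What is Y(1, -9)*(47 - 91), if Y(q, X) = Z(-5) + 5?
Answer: -44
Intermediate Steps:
Z(h) = -4
Y(q, X) = 1 (Y(q, X) = -4 + 5 = 1)
Y(1, -9)*(47 - 91) = 1*(47 - 91) = 1*(-44) = -44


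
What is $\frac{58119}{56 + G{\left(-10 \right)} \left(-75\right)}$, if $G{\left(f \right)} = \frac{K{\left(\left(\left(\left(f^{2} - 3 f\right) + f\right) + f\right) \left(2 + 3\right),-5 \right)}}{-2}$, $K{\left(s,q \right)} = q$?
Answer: $- \frac{116238}{263} \approx -441.97$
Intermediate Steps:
$G{\left(f \right)} = \frac{5}{2}$ ($G{\left(f \right)} = - \frac{5}{-2} = \left(-5\right) \left(- \frac{1}{2}\right) = \frac{5}{2}$)
$\frac{58119}{56 + G{\left(-10 \right)} \left(-75\right)} = \frac{58119}{56 + \frac{5}{2} \left(-75\right)} = \frac{58119}{56 - \frac{375}{2}} = \frac{58119}{- \frac{263}{2}} = 58119 \left(- \frac{2}{263}\right) = - \frac{116238}{263}$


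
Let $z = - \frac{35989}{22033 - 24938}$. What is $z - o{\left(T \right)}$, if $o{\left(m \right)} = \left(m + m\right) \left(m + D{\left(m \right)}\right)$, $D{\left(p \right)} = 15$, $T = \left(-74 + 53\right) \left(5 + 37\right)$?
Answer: $- \frac{4442836151}{2905} \approx -1.5294 \cdot 10^{6}$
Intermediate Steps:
$T = -882$ ($T = \left(-21\right) 42 = -882$)
$o{\left(m \right)} = 2 m \left(15 + m\right)$ ($o{\left(m \right)} = \left(m + m\right) \left(m + 15\right) = 2 m \left(15 + m\right)$)
$z = \frac{35989}{2905}$ ($z = - \frac{35989}{-2905} = \left(-35989\right) \left(- \frac{1}{2905}\right) = \frac{35989}{2905} \approx 12.389$)
$z - o{\left(T \right)} = \frac{35989}{2905} - 2 \left(-882\right) \left(15 - 882\right) = \frac{35989}{2905} - 2 \left(-882\right) \left(-867\right) = \frac{35989}{2905} - 1529388 = - \frac{4442836151}{2905}$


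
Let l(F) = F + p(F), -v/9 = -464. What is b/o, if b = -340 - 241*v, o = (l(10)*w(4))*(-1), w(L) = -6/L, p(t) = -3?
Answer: -2013512/21 ≈ -95882.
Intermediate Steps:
v = 4176 (v = -9*(-464) = 4176)
l(F) = -3 + F (l(F) = F - 3 = -3 + F)
o = 21/2 (o = ((-3 + 10)*(-6/4))*(-1) = (7*(-6*¼))*(-1) = (7*(-3/2))*(-1) = -21/2*(-1) = 21/2 ≈ 10.500)
b = -1006756 (b = -340 - 241*4176 = -340 - 1006416 = -1006756)
b/o = -1006756/21/2 = -1006756*2/21 = -2013512/21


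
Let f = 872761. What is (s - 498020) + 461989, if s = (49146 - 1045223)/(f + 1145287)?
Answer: -72713283565/2018048 ≈ -36032.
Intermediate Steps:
s = -996077/2018048 (s = (49146 - 1045223)/(872761 + 1145287) = -996077/2018048 ≈ -0.49358)
(s - 498020) + 461989 = (-996077/2018048 - 498020) + 461989 = -1005029261037/2018048 + 461989 = -72713283565/2018048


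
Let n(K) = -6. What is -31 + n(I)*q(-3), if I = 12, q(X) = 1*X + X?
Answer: 5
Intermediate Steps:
q(X) = 2*X (q(X) = X + X = 2*X)
-31 + n(I)*q(-3) = -31 - 12*(-3) = -31 - 6*(-6) = -31 + 36 = 5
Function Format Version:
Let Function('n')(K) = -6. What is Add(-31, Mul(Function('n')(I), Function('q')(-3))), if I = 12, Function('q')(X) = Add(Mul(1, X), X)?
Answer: 5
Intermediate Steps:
Function('q')(X) = Mul(2, X) (Function('q')(X) = Add(X, X) = Mul(2, X))
Add(-31, Mul(Function('n')(I), Function('q')(-3))) = Add(-31, Mul(-6, Mul(2, -3))) = Add(-31, Mul(-6, -6)) = Add(-31, 36) = 5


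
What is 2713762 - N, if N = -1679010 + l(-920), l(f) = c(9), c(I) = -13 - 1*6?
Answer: 4392791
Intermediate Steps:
c(I) = -19 (c(I) = -13 - 6 = -19)
l(f) = -19
N = -1679029 (N = -1679010 - 19 = -1679029)
2713762 - N = 2713762 - 1*(-1679029) = 2713762 + 1679029 = 4392791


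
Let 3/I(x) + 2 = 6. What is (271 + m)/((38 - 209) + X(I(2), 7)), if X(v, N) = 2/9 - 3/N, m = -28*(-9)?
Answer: -32949/10786 ≈ -3.0548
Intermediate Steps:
I(x) = 3/4 (I(x) = 3/(-2 + 6) = 3/4)
m = 252
X(v, N) = 2/9 - 3/N (X(v, N) = 2*(1/9) - 3/N = 2/9 - 3/N)
(271 + m)/((38 - 209) + X(I(2), 7)) = (271 + 252)/((38 - 209) + (2/9 - 3/7)) = 523/(-171 + (2/9 - 3*1/7)) = 523/(-171 + (2/9 - 3/7)) = 523/(-171 - 13/63) = 523/(-10786/63) = 523*(-63/10786) = -32949/10786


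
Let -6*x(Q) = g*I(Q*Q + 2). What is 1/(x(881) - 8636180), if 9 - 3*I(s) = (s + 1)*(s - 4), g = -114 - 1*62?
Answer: -9/53013625043516 ≈ -1.6977e-13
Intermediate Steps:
g = -176 (g = -114 - 62 = -176)
I(s) = 3 - (1 + s)*(-4 + s)/3 (I(s) = 3 - (s + 1)*(s - 4)/3 = 3 - (1 + s)*(-4 + s)/3)
x(Q) = 1672/9 - 88*(2 + Q²)²/9 + 88*Q²/3 (x(Q) = -(-88)*(13/3 + (Q*Q + 2) - (Q*Q + 2)²/3)/3 = -(-88)*(13/3 + (Q² + 2) - (Q² + 2)²/3)/3 = -(-88)*(13/3 + (2 + Q²) - (2 + Q²)²/3)/3 = -(-88)*(19/3 + Q² - (2 + Q²)²/3)/3 = -(-3344/3 - 176*Q² + 176*(2 + Q²)²/3)/6 = 1672/9 - 88*(2 + Q²)²/9 + 88*Q²/3)
1/(x(881) - 8636180) = 1/((440/3 - 88/9*881² - 88/9*881⁴) - 8636180) = 1/((440/3 - 88/9*776161 - 88/9*602425897921) - 8636180) = 1/((440/3 - 68302168/9 - 53013479017048/9) - 8636180) = 1/(-53013547317896/9 - 8636180) = 1/(-53013625043516/9) = -9/53013625043516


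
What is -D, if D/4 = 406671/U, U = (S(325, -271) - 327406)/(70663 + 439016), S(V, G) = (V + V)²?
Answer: -5117818978/587 ≈ -8.7186e+6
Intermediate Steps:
S(V, G) = 4*V² (S(V, G) = (2*V)² = 4*V²)
U = 3522/18877 (U = (4*325² - 327406)/(70663 + 439016) = (4*105625 - 327406)/509679 = (422500 - 327406)*(1/509679) = 95094*(1/509679) = 3522/18877 ≈ 0.18658)
D = 5117818978/587 (D = 4*(406671/(3522/18877)) = 4*(406671*(18877/3522)) = 4*(2558909489/1174) = 5117818978/587 ≈ 8.7186e+6)
-D = -1*5117818978/587 = -5117818978/587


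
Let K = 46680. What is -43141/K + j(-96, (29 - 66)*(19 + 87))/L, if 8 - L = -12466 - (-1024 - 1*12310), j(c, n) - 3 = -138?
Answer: -1539973/2007240 ≈ -0.76721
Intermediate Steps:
j(c, n) = -135 (j(c, n) = 3 - 138 = -135)
L = -860 (L = 8 - (-12466 - (-1024 - 1*12310)) = 8 - (-12466 - (-1024 - 12310)) = 8 - (-12466 - 1*(-13334)) = 8 - (-12466 + 13334) = 8 - 1*868 = 8 - 868 = -860)
-43141/K + j(-96, (29 - 66)*(19 + 87))/L = -43141/46680 - 135/(-860) = -43141*1/46680 - 135*(-1/860) = -43141/46680 + 27/172 = -1539973/2007240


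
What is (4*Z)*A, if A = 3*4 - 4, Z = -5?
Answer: -160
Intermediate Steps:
A = 8 (A = 12 - 4 = 8)
(4*Z)*A = (4*(-5))*8 = -20*8 = -160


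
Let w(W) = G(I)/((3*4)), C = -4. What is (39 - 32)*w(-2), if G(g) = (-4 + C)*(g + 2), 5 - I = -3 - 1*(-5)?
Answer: -70/3 ≈ -23.333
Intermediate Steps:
I = 3 (I = 5 - (-3 - 1*(-5)) = 5 - (-3 + 5) = 5 - 1*2 = 5 - 2 = 3)
G(g) = -16 - 8*g (G(g) = (-4 - 4)*(g + 2) = -8*(2 + g) = -16 - 8*g)
w(W) = -10/3 (w(W) = (-16 - 8*3)/((3*4)) = (-16 - 24)/12 = -40*1/12 = -10/3)
(39 - 32)*w(-2) = (39 - 32)*(-10/3) = 7*(-10/3) = -70/3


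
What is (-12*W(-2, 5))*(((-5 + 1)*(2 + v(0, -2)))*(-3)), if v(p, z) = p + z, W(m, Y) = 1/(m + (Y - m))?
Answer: 0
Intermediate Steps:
W(m, Y) = 1/Y
(-12*W(-2, 5))*(((-5 + 1)*(2 + v(0, -2)))*(-3)) = (-12/5)*(((-5 + 1)*(2 + (0 - 2)))*(-3)) = (-12*⅕)*(-4*(2 - 2)*(-3)) = -12*(-4*0)*(-3)/5 = -0*(-3) = -12/5*0 = 0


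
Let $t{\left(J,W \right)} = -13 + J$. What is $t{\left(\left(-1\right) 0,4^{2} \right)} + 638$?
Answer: $625$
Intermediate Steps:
$t{\left(\left(-1\right) 0,4^{2} \right)} + 638 = \left(-13 - 0\right) + 638 = \left(-13 + 0\right) + 638 = -13 + 638 = 625$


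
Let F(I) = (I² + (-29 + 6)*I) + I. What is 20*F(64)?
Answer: 53760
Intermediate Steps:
F(I) = I² - 22*I (F(I) = (I² - 23*I) + I = I² - 22*I)
20*F(64) = 20*(64*(-22 + 64)) = 20*(64*42) = 20*2688 = 53760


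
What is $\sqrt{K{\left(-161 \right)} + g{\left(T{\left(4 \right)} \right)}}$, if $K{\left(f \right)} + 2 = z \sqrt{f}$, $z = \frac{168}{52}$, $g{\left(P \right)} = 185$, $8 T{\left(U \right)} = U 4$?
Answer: $\frac{\sqrt{30927 + 546 i \sqrt{161}}}{13} \approx 13.611 + 1.5059 i$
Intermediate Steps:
$T{\left(U \right)} = \frac{U}{2}$ ($T{\left(U \right)} = \frac{U 4}{8} = \frac{4 U}{8} = \frac{U}{2}$)
$z = \frac{42}{13}$ ($z = 168 \cdot \frac{1}{52} = \frac{42}{13} \approx 3.2308$)
$K{\left(f \right)} = -2 + \frac{42 \sqrt{f}}{13}$
$\sqrt{K{\left(-161 \right)} + g{\left(T{\left(4 \right)} \right)}} = \sqrt{\left(-2 + \frac{42 \sqrt{-161}}{13}\right) + 185} = \sqrt{\left(-2 + \frac{42 i \sqrt{161}}{13}\right) + 185} = \sqrt{183 + \frac{42 i \sqrt{161}}{13}}$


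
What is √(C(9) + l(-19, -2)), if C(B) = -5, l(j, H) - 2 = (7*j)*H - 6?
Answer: √257 ≈ 16.031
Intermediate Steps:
l(j, H) = -4 + 7*H*j (l(j, H) = 2 + ((7*j)*H - 6) = 2 + (7*H*j - 6) = 2 + (-6 + 7*H*j) = -4 + 7*H*j)
√(C(9) + l(-19, -2)) = √(-5 + (-4 + 7*(-2)*(-19))) = √(-5 + (-4 + 266)) = √(-5 + 262) = √257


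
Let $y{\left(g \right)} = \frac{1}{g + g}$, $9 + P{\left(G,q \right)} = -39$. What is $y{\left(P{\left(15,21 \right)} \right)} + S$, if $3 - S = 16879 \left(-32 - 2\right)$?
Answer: $\frac{55093343}{96} \approx 5.7389 \cdot 10^{5}$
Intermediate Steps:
$P{\left(G,q \right)} = -48$ ($P{\left(G,q \right)} = -9 - 39 = -48$)
$y{\left(g \right)} = \frac{1}{2 g}$
$S = 573889$ ($S = 3 - 16879 \left(-32 - 2\right) = 3 - 16879 \left(-34\right) = 3 - -573886 = 3 + 573886 = 573889$)
$y{\left(P{\left(15,21 \right)} \right)} + S = \frac{1}{2 \left(-48\right)} + 573889 = \frac{1}{2} \left(- \frac{1}{48}\right) + 573889 = - \frac{1}{96} + 573889 = \frac{55093343}{96}$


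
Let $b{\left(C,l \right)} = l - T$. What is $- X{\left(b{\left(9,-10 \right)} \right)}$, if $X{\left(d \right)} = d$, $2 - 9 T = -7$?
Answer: $11$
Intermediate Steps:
$T = 1$ ($T = \frac{2}{9} - - \frac{7}{9} = \frac{2}{9} + \frac{7}{9} = 1$)
$b{\left(C,l \right)} = -1 + l$ ($b{\left(C,l \right)} = l - 1 = -1 + l$)
$- X{\left(b{\left(9,-10 \right)} \right)} = - (-1 - 10) = \left(-1\right) \left(-11\right) = 11$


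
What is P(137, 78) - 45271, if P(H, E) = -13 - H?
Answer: -45421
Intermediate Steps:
P(137, 78) - 45271 = (-13 - 1*137) - 45271 = (-13 - 137) - 45271 = -150 - 45271 = -45421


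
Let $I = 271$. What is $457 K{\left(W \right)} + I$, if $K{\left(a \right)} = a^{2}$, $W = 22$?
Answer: $221459$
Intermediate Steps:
$457 K{\left(W \right)} + I = 457 \cdot 22^{2} + 271 = 457 \cdot 484 + 271 = 221188 + 271 = 221459$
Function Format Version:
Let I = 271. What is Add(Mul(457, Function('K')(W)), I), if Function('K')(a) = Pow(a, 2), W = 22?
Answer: 221459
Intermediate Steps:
Add(Mul(457, Function('K')(W)), I) = Add(Mul(457, Pow(22, 2)), 271) = Add(Mul(457, 484), 271) = Add(221188, 271) = 221459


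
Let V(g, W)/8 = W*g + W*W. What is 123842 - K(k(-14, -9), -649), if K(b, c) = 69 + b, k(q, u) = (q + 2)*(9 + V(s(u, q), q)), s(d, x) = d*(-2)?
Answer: 118505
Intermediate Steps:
s(d, x) = -2*d
V(g, W) = 8*W² + 8*W*g (V(g, W) = 8*(W*g + W*W) = 8*(W*g + W²) = 8*(W² + W*g) = 8*W² + 8*W*g)
k(q, u) = (2 + q)*(9 + 8*q*(q - 2*u)) (k(q, u) = (q + 2)*(9 + 8*q*(q - 2*u)) = (2 + q)*(9 + 8*q*(q - 2*u)))
123842 - K(k(-14, -9), -649) = 123842 - (69 + (18 + 9*(-14) + 8*(-14)²*(-14 - 2*(-9)) + 16*(-14)*(-14 - 2*(-9)))) = 123842 - (69 + (18 - 126 + 8*196*(-14 + 18) + 16*(-14)*(-14 + 18))) = 123842 - (69 + (18 - 126 + 8*196*4 + 16*(-14)*4)) = 123842 - (69 + (18 - 126 + 6272 - 896)) = 123842 - (69 + 5268) = 123842 - 1*5337 = 123842 - 5337 = 118505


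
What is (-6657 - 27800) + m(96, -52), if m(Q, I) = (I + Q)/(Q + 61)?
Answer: -5409705/157 ≈ -34457.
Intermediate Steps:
m(Q, I) = (I + Q)/(61 + Q)
(-6657 - 27800) + m(96, -52) = (-6657 - 27800) + (-52 + 96)/(61 + 96) = -34457 + 44/157 = -5409705/157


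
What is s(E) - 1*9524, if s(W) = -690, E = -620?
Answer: -10214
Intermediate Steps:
s(E) - 1*9524 = -690 - 1*9524 = -690 - 9524 = -10214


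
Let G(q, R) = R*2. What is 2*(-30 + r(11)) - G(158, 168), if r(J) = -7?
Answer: -410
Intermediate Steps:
G(q, R) = 2*R
2*(-30 + r(11)) - G(158, 168) = 2*(-30 - 7) - 2*168 = 2*(-37) - 1*336 = -74 - 336 = -410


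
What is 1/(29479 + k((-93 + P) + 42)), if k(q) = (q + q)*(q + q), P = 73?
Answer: 1/31415 ≈ 3.1832e-5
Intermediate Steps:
k(q) = 4*q**2 (k(q) = (2*q)*(2*q) = 4*q**2)
1/(29479 + k((-93 + P) + 42)) = 1/(29479 + 4*((-93 + 73) + 42)**2) = 1/(29479 + 4*(-20 + 42)**2) = 1/(29479 + 4*22**2) = 1/(29479 + 4*484) = 1/(29479 + 1936) = 1/31415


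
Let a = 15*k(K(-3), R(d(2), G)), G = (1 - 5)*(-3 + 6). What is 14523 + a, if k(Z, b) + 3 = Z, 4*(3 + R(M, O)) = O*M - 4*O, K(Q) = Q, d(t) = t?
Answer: 14433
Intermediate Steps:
G = -12 (G = -4*3 = -12)
R(M, O) = -3 - O + M*O/4 (R(M, O) = -3 + (O*M - 4*O)/4 = -3 + (M*O - 4*O)/4 = -3 + (-4*O + M*O)/4 = -3 + (-O + M*O/4) = -3 - O + M*O/4)
k(Z, b) = -3 + Z
a = -90 (a = 15*(-3 - 3) = 15*(-6) = -90)
14523 + a = 14523 - 90 = 14433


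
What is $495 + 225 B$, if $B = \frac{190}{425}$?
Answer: $\frac{10125}{17} \approx 595.59$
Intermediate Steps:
$B = \frac{38}{85}$ ($B = 190 \cdot \frac{1}{425} = \frac{38}{85} \approx 0.44706$)
$495 + 225 B = 495 + 225 \cdot \frac{38}{85} = 495 + \frac{1710}{17} = \frac{10125}{17}$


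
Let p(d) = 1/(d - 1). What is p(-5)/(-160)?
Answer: 1/960 ≈ 0.0010417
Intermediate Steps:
p(d) = 1/(-1 + d)
p(-5)/(-160) = 1/((-160)*(-1 - 5)) = -1/160/(-6) = -1/160*(-⅙) = 1/960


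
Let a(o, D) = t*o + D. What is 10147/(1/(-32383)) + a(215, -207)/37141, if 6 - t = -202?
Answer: -12204172324928/37141 ≈ -3.2859e+8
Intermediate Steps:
t = 208 (t = 6 - 1*(-202) = 6 + 202 = 208)
a(o, D) = D + 208*o (a(o, D) = 208*o + D = D + 208*o)
10147/(1/(-32383)) + a(215, -207)/37141 = 10147/(1/(-32383)) + (-207 + 208*215)/37141 = 10147/(-1/32383) + (-207 + 44720)*(1/37141) = 10147*(-32383) + 44513*(1/37141) = -328590301 + 44513/37141 = -12204172324928/37141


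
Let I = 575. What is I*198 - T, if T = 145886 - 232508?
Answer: 200472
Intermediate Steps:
T = -86622
I*198 - T = 575*198 - 1*(-86622) = 113850 + 86622 = 200472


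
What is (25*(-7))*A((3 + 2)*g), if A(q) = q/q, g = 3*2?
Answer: -175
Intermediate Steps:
g = 6
A(q) = 1
(25*(-7))*A((3 + 2)*g) = (25*(-7))*1 = -175*1 = -175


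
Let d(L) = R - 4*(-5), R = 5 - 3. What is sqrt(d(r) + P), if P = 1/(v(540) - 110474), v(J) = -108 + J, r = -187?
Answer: sqrt(266403208766)/110042 ≈ 4.6904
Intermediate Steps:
R = 2
d(L) = 22 (d(L) = 2 - 4*(-5) = 2 + 20 = 22)
P = -1/110042 (P = 1/((-108 + 540) - 110474) = 1/(432 - 110474) = 1/(-110042) = -1/110042 ≈ -9.0874e-6)
sqrt(d(r) + P) = sqrt(22 - 1/110042) = sqrt(2420923/110042) = sqrt(266403208766)/110042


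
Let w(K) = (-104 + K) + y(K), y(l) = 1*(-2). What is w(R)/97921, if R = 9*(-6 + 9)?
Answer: -79/97921 ≈ -0.00080677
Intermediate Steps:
y(l) = -2
R = 27 (R = 9*3 = 27)
w(K) = -106 + K (w(K) = (-104 + K) - 2 = -106 + K)
w(R)/97921 = (-106 + 27)/97921 = -79*1/97921 = -79/97921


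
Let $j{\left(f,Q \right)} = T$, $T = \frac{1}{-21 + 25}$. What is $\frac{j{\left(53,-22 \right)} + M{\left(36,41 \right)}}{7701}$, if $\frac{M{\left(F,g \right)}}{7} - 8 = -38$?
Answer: $- \frac{839}{30804} \approx -0.027237$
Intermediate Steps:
$T = \frac{1}{4} \approx 0.25$
$j{\left(f,Q \right)} = \frac{1}{4}$
$M{\left(F,g \right)} = -210$ ($M{\left(F,g \right)} = 56 + 7 \left(-38\right) = 56 - 266 = -210$)
$\frac{j{\left(53,-22 \right)} + M{\left(36,41 \right)}}{7701} = \frac{\frac{1}{4} - 210}{7701} = \left(- \frac{839}{4}\right) \frac{1}{7701} = - \frac{839}{30804}$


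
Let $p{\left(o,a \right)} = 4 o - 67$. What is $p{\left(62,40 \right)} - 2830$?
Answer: $-2649$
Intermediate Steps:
$p{\left(o,a \right)} = -67 + 4 o$
$p{\left(62,40 \right)} - 2830 = \left(-67 + 4 \cdot 62\right) - 2830 = \left(-67 + 248\right) - 2830 = 181 - 2830 = -2649$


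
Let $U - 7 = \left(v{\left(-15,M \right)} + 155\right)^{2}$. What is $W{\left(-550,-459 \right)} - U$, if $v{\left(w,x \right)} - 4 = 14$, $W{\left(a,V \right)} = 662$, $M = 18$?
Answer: $-29274$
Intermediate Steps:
$v{\left(w,x \right)} = 18$ ($v{\left(w,x \right)} = 4 + 14 = 18$)
$U = 29936$ ($U = 7 + \left(18 + 155\right)^{2} = 7 + 173^{2} = 7 + 29929 = 29936$)
$W{\left(-550,-459 \right)} - U = 662 - 29936 = -29274$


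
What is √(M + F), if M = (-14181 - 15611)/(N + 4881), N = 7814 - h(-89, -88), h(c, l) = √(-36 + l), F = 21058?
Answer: √(21058 - 29792/(12695 - 2*I*√31)) ≈ 145.11 - 0.e-5*I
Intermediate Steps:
N = 7814 - 2*I*√31 (N = 7814 - √(-36 - 88) = 7814 - √(-124) = 7814 - 2*I*√31 ≈ 7814.0 - 11.136*I)
M = -29792/(12695 - 2*I*√31) (M = (-14181 - 15611)/((7814 - 2*I*√31) + 4881) = -29792/(12695 - 2*I*√31) ≈ -2.3467 - 0.0020585*I)
√(M + F) = √((-2843680/1211753 - 448*I*√31/1211753) + 21058) = √(25514250994/1211753 - 448*I*√31/1211753)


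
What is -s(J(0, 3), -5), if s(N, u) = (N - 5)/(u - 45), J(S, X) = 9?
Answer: 2/25 ≈ 0.080000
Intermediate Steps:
s(N, u) = (-5 + N)/(-45 + u)
-s(J(0, 3), -5) = -(-5 + 9)/(-45 - 5) = -4/(-50) = -(-1)*4/50 = -1*(-2/25) = 2/25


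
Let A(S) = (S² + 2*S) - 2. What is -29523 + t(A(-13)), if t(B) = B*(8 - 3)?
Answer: -28818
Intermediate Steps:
A(S) = -2 + S² + 2*S
t(B) = 5*B (t(B) = B*5 = 5*B)
-29523 + t(A(-13)) = -29523 + 5*(-2 + (-13)² + 2*(-13)) = -29523 + 5*(-2 + 169 - 26) = -29523 + 5*141 = -29523 + 705 = -28818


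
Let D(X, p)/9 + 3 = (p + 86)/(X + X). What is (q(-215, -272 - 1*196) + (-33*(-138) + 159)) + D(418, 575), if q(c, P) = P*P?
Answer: 187027509/836 ≈ 2.2372e+5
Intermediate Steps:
D(X, p) = -27 + 9*(86 + p)/(2*X) (D(X, p) = -27 + 9*((p + 86)/(X + X)) = -27 + 9*((86 + p)/((2*X))) = -27 + 9*((86 + p)*(1/(2*X))) = -27 + 9*((86 + p)/(2*X)) = -27 + 9*(86 + p)/(2*X))
q(c, P) = P**2
(q(-215, -272 - 1*196) + (-33*(-138) + 159)) + D(418, 575) = ((-272 - 1*196)**2 + (-33*(-138) + 159)) + (9/2)*(86 + 575 - 6*418)/418 = ((-272 - 196)**2 + (4554 + 159)) + (9/2)*(1/418)*(86 + 575 - 2508) = ((-468)**2 + 4713) + (9/2)*(1/418)*(-1847) = (219024 + 4713) - 16623/836 = 223737 - 16623/836 = 187027509/836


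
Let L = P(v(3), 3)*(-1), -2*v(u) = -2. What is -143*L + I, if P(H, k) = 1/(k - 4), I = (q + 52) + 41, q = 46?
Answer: -4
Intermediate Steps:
v(u) = 1 (v(u) = -½*(-2) = 1)
I = 139 (I = (46 + 52) + 41 = 98 + 41 = 139)
P(H, k) = 1/(-4 + k)
L = 1 (L = -1/(-4 + 3) = -1/(-1) = -1*(-1) = 1)
-143*L + I = -143*1 + 139 = -143 + 139 = -4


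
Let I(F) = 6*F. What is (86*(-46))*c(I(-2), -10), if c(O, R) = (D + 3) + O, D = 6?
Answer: 11868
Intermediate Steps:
c(O, R) = 9 + O (c(O, R) = (6 + 3) + O = 9 + O)
(86*(-46))*c(I(-2), -10) = (86*(-46))*(9 + 6*(-2)) = -3956*(9 - 12) = -3956*(-3) = 11868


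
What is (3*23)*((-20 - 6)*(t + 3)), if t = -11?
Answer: 14352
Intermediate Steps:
(3*23)*((-20 - 6)*(t + 3)) = (3*23)*((-20 - 6)*(-11 + 3)) = 69*(-26*(-8)) = 69*208 = 14352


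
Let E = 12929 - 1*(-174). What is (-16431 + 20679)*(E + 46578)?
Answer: 253524888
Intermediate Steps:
E = 13103 (E = 12929 + 174 = 13103)
(-16431 + 20679)*(E + 46578) = (-16431 + 20679)*(13103 + 46578) = 4248*59681 = 253524888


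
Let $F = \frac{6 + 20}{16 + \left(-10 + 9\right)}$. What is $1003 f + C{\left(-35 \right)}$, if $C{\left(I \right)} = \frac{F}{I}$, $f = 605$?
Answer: $\frac{318577849}{525} \approx 6.0682 \cdot 10^{5}$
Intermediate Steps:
$F = \frac{26}{15}$ ($F = \frac{26}{16 - 1} = \frac{26}{15} \approx 1.7333$)
$C{\left(I \right)} = \frac{26}{15 I}$
$1003 f + C{\left(-35 \right)} = 1003 \cdot 605 + \frac{26}{15 \left(-35\right)} = 606815 + \frac{26}{15} \left(- \frac{1}{35}\right) = 606815 - \frac{26}{525} = \frac{318577849}{525}$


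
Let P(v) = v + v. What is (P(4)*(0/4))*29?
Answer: 0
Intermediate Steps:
P(v) = 2*v
(P(4)*(0/4))*29 = ((2*4)*(0/4))*29 = (8*(0*(¼)))*29 = (8*0)*29 = 0*29 = 0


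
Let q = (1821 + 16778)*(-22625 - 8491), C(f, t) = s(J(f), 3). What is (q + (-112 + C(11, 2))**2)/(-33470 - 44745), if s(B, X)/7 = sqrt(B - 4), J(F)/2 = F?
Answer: 578713058/78215 + 4704*sqrt(2)/78215 ≈ 7399.1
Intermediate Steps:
J(F) = 2*F
s(B, X) = 7*sqrt(-4 + B) (s(B, X) = 7*sqrt(B - 4) = 7*sqrt(-4 + B))
C(f, t) = 7*sqrt(-4 + 2*f)
q = -578726484 (q = 18599*(-31116) = -578726484)
(q + (-112 + C(11, 2))**2)/(-33470 - 44745) = (-578726484 + (-112 + 7*sqrt(-4 + 2*11))**2)/(-33470 - 44745) = (-578726484 + (-112 + 7*sqrt(-4 + 22))**2)/(-78215) = (-578726484 + (-112 + 7*sqrt(18))**2)*(-1/78215) = (-578726484 + (-112 + 7*(3*sqrt(2)))**2)*(-1/78215) = (-578726484 + (-112 + 21*sqrt(2))**2)*(-1/78215) = 578726484/78215 - (-112 + 21*sqrt(2))**2/78215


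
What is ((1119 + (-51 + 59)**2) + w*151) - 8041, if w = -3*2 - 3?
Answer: -8217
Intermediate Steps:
w = -9 (w = -6 - 3 = -9)
((1119 + (-51 + 59)**2) + w*151) - 8041 = ((1119 + (-51 + 59)**2) - 9*151) - 8041 = ((1119 + 8**2) - 1359) - 8041 = ((1119 + 64) - 1359) - 8041 = (1183 - 1359) - 8041 = -176 - 8041 = -8217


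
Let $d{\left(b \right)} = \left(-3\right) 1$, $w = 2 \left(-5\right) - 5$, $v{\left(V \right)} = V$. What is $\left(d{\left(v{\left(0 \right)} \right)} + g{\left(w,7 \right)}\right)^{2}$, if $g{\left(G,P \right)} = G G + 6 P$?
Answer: $69696$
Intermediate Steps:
$w = -15$ ($w = -10 - 5 = -15$)
$g{\left(G,P \right)} = G^{2} + 6 P$
$d{\left(b \right)} = -3$
$\left(d{\left(v{\left(0 \right)} \right)} + g{\left(w,7 \right)}\right)^{2} = \left(-3 + \left(\left(-15\right)^{2} + 6 \cdot 7\right)\right)^{2} = \left(-3 + \left(225 + 42\right)\right)^{2} = \left(-3 + 267\right)^{2} = 264^{2} = 69696$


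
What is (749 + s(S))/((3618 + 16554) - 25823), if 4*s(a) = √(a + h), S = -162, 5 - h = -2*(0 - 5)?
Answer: -749/5651 - I*√167/22604 ≈ -0.13254 - 0.00057171*I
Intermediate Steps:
h = -5 (h = 5 - (-2)*(0 - 5) = 5 - (-2)*(-5) = 5 - 1*10 = 5 - 10 = -5)
s(a) = √(-5 + a)/4 (s(a) = √(a - 5)/4 = √(-5 + a)/4)
(749 + s(S))/((3618 + 16554) - 25823) = (749 + √(-5 - 162)/4)/((3618 + 16554) - 25823) = (749 + √(-167)/4)/(20172 - 25823) = (749 + (I*√167)/4)/(-5651) = (749 + I*√167/4)*(-1/5651) = -749/5651 - I*√167/22604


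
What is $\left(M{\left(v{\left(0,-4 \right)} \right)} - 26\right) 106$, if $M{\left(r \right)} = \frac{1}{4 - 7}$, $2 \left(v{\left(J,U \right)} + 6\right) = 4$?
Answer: $- \frac{8374}{3} \approx -2791.3$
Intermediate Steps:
$v{\left(J,U \right)} = -4$ ($v{\left(J,U \right)} = -6 + \frac{1}{2} \cdot 4 = -6 + 2 = -4$)
$M{\left(r \right)} = - \frac{1}{3}$ ($M{\left(r \right)} = \frac{1}{-3} = - \frac{1}{3}$)
$\left(M{\left(v{\left(0,-4 \right)} \right)} - 26\right) 106 = \left(- \frac{1}{3} - 26\right) 106 = \left(- \frac{79}{3}\right) 106 = - \frac{8374}{3}$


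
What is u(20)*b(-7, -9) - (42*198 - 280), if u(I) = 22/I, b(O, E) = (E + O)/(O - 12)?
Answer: -763332/95 ≈ -8035.1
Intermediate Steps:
b(O, E) = (E + O)/(-12 + O)
u(20)*b(-7, -9) - (42*198 - 280) = (22/20)*((-9 - 7)/(-12 - 7)) - (42*198 - 280) = (22*(1/20))*(-16/(-19)) - (8316 - 280) = 11*(-1/19*(-16))/10 - 1*8036 = (11/10)*(16/19) - 8036 = 88/95 - 8036 = -763332/95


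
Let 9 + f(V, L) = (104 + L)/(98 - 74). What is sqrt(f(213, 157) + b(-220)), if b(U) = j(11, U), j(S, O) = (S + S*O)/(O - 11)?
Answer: sqrt(9646)/28 ≈ 3.5076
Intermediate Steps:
j(S, O) = (S + O*S)/(-11 + O)
f(V, L) = -14/3 + L/24 (f(V, L) = -9 + (104 + L)/(98 - 74) = -9 + (104 + L)/24 = -9 + (104 + L)*(1/24) = -9 + (13/3 + L/24) = -14/3 + L/24)
b(U) = 11*(1 + U)/(-11 + U)
sqrt(f(213, 157) + b(-220)) = sqrt((-14/3 + (1/24)*157) + 11*(1 - 220)/(-11 - 220)) = sqrt((-14/3 + 157/24) + 11*(-219)/(-231)) = sqrt(15/8 + 11*(-1/231)*(-219)) = sqrt(15/8 + 73/7) = sqrt(689/56) = sqrt(9646)/28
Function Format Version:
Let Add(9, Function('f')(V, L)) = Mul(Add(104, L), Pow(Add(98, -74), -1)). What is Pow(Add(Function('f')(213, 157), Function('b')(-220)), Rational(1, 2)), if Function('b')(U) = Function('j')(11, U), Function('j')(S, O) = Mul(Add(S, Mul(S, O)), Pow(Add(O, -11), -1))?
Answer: Mul(Rational(1, 28), Pow(9646, Rational(1, 2))) ≈ 3.5076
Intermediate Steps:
Function('j')(S, O) = Mul(Pow(Add(-11, O), -1), Add(S, Mul(O, S))) (Function('j')(S, O) = Mul(Add(S, Mul(O, S)), Pow(Add(-11, O), -1)) = Mul(Pow(Add(-11, O), -1), Add(S, Mul(O, S))))
Function('f')(V, L) = Add(Rational(-14, 3), Mul(Rational(1, 24), L)) (Function('f')(V, L) = Add(-9, Mul(Add(104, L), Pow(Add(98, -74), -1))) = Add(-9, Mul(Add(104, L), Pow(24, -1))) = Add(-9, Mul(Add(104, L), Rational(1, 24))) = Add(-9, Add(Rational(13, 3), Mul(Rational(1, 24), L))) = Add(Rational(-14, 3), Mul(Rational(1, 24), L)))
Function('b')(U) = Mul(11, Pow(Add(-11, U), -1), Add(1, U))
Pow(Add(Function('f')(213, 157), Function('b')(-220)), Rational(1, 2)) = Pow(Add(Add(Rational(-14, 3), Mul(Rational(1, 24), 157)), Mul(11, Pow(Add(-11, -220), -1), Add(1, -220))), Rational(1, 2)) = Pow(Add(Add(Rational(-14, 3), Rational(157, 24)), Mul(11, Pow(-231, -1), -219)), Rational(1, 2)) = Pow(Add(Rational(15, 8), Mul(11, Rational(-1, 231), -219)), Rational(1, 2)) = Pow(Add(Rational(15, 8), Rational(73, 7)), Rational(1, 2)) = Pow(Rational(689, 56), Rational(1, 2)) = Mul(Rational(1, 28), Pow(9646, Rational(1, 2)))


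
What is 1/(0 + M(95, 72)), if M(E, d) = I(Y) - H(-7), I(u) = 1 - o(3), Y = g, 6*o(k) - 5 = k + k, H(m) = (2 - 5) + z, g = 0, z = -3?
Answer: 6/31 ≈ 0.19355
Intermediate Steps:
H(m) = -6 (H(m) = (2 - 5) - 3 = -3 - 3 = -6)
o(k) = ⅚ + k/3 (o(k) = ⅚ + (k + k)/6 = ⅚ + (2*k)/6 = ⅚ + k/3)
Y = 0
I(u) = -⅚ (I(u) = 1 - (⅚ + (⅓)*3) = 1 - (⅚ + 1) = 1 - 1*11/6 = 1 - 11/6 = -⅚)
M(E, d) = 31/6 (M(E, d) = -⅚ - 1*(-6) = -⅚ + 6 = 31/6)
1/(0 + M(95, 72)) = 1/(0 + 31/6) = 1/(31/6) = 6/31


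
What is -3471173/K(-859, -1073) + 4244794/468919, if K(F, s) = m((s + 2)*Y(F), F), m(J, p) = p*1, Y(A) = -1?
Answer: 1631345250033/402801421 ≈ 4050.0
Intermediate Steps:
m(J, p) = p
K(F, s) = F
-3471173/K(-859, -1073) + 4244794/468919 = -3471173/(-859) + 4244794/468919 = -3471173*(-1/859) + 4244794*(1/468919) = 3471173/859 + 4244794/468919 = 1631345250033/402801421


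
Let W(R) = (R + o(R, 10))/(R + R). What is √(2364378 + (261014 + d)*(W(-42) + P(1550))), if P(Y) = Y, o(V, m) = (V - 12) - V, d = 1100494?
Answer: 48*√44950206/7 ≈ 45974.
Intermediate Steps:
o(V, m) = -12 (o(V, m) = (-12 + V) - V = -12)
W(R) = (-12 + R)/(2*R) (W(R) = (R - 12)/(R + R) = (-12 + R)/((2*R)) = (-12 + R)*(1/(2*R)) = (-12 + R)/(2*R))
√(2364378 + (261014 + d)*(W(-42) + P(1550))) = √(2364378 + (261014 + 1100494)*((½)*(-12 - 42)/(-42) + 1550)) = √(2364378 + 1361508*((½)*(-1/42)*(-54) + 1550)) = √(2364378 + 1361508*(9/14 + 1550)) = √(2364378 + 1361508*(21709/14)) = √(2364378 + 14778488586/7) = √(14795039232/7) = 48*√44950206/7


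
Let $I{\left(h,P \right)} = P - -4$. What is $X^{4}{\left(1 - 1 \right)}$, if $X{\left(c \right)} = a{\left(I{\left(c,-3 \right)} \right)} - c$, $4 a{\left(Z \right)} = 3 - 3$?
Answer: $0$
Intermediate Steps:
$I{\left(h,P \right)} = 4 + P$ ($I{\left(h,P \right)} = P + 4 = 4 + P$)
$a{\left(Z \right)} = 0$ ($a{\left(Z \right)} = \frac{3 - 3}{4} = \frac{1}{4} \cdot 0 = 0$)
$X{\left(c \right)} = - c$ ($X{\left(c \right)} = 0 - c = - c$)
$X^{4}{\left(1 - 1 \right)} = \left(- (1 - 1)\right)^{4} = \left(\left(-1\right) 0\right)^{4} = 0^{4} = 0$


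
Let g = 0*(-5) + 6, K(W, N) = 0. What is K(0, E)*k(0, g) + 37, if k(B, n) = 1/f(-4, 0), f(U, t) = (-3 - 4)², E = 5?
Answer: 37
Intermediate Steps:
g = 6 (g = 0 + 6 = 6)
f(U, t) = 49 (f(U, t) = (-7)² = 49)
k(B, n) = 1/49
K(0, E)*k(0, g) + 37 = 0*(1/49) + 37 = 0 + 37 = 37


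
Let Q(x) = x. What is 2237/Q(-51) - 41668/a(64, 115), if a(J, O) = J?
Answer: -567059/816 ≈ -694.92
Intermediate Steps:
2237/Q(-51) - 41668/a(64, 115) = 2237/(-51) - 41668/64 = 2237*(-1/51) - 41668*1/64 = -2237/51 - 10417/16 = -567059/816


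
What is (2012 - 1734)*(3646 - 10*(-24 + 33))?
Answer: 988568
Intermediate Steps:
(2012 - 1734)*(3646 - 10*(-24 + 33)) = 278*(3646 - 10*9) = 278*(3646 - 90) = 278*3556 = 988568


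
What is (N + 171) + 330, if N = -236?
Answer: 265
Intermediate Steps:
(N + 171) + 330 = (-236 + 171) + 330 = -65 + 330 = 265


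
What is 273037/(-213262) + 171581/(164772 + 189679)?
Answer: -60186530465/75590929162 ≈ -0.79621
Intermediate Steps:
273037/(-213262) + 171581/(164772 + 189679) = 273037*(-1/213262) + 171581/354451 = -273037/213262 + 171581*(1/354451) = -273037/213262 + 171581/354451 = -60186530465/75590929162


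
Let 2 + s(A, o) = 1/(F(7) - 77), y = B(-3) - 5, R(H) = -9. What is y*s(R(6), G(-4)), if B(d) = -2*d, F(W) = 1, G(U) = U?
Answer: -153/76 ≈ -2.0132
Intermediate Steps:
y = 1 (y = -2*(-3) - 5 = 6 - 5 = 1)
s(A, o) = -153/76 (s(A, o) = -2 + 1/(1 - 77) = -2 + 1/(-76) = -2 - 1/76 = -153/76)
y*s(R(6), G(-4)) = 1*(-153/76) = -153/76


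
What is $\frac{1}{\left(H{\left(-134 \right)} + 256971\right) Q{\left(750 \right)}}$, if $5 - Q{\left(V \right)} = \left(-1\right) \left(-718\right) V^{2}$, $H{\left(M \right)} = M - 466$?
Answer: $- \frac{1}{103541836343145} \approx -9.6579 \cdot 10^{-15}$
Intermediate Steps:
$H{\left(M \right)} = -466 + M$
$Q{\left(V \right)} = 5 - 718 V^{2}$ ($Q{\left(V \right)} = 5 - \left(-1\right) \left(-718\right) V^{2} = 5 - 718 V^{2}$)
$\frac{1}{\left(H{\left(-134 \right)} + 256971\right) Q{\left(750 \right)}} = \frac{1}{\left(\left(-466 - 134\right) + 256971\right) \left(5 - 718 \cdot 750^{2}\right)} = \frac{1}{\left(-600 + 256971\right) \left(5 - 403875000\right)} = \frac{1}{256371 \left(5 - 403875000\right)} = \frac{1}{256371 \left(-403874995\right)} = \frac{1}{256371} \left(- \frac{1}{403874995}\right) = - \frac{1}{103541836343145}$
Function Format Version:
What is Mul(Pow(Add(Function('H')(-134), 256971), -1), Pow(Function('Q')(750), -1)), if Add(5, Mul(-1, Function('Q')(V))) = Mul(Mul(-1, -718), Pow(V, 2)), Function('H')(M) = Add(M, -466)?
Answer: Rational(-1, 103541836343145) ≈ -9.6579e-15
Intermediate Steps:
Function('H')(M) = Add(-466, M)
Function('Q')(V) = Add(5, Mul(-718, Pow(V, 2))) (Function('Q')(V) = Add(5, Mul(-1, Mul(Mul(-1, -718), Pow(V, 2)))) = Add(5, Mul(-1, Mul(718, Pow(V, 2)))) = Add(5, Mul(-718, Pow(V, 2))))
Mul(Pow(Add(Function('H')(-134), 256971), -1), Pow(Function('Q')(750), -1)) = Mul(Pow(Add(Add(-466, -134), 256971), -1), Pow(Add(5, Mul(-718, Pow(750, 2))), -1)) = Mul(Pow(Add(-600, 256971), -1), Pow(Add(5, Mul(-718, 562500)), -1)) = Mul(Pow(256371, -1), Pow(Add(5, -403875000), -1)) = Mul(Rational(1, 256371), Pow(-403874995, -1)) = Mul(Rational(1, 256371), Rational(-1, 403874995)) = Rational(-1, 103541836343145)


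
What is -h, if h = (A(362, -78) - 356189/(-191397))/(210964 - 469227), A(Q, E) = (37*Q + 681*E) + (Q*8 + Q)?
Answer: -6979126813/49430763411 ≈ -0.14119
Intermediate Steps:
A(Q, E) = 46*Q + 681*E (A(Q, E) = (37*Q + 681*E) + (8*Q + Q) = (37*Q + 681*E) + 9*Q = 46*Q + 681*E)
h = 6979126813/49430763411 (h = ((46*362 + 681*(-78)) - 356189/(-191397))/(210964 - 469227) = ((16652 - 53118) - 356189*(-1/191397))/(-258263) = (-36466 + 356189/191397)*(-1/258263) = -6979126813/191397*(-1/258263) = 6979126813/49430763411 ≈ 0.14119)
-h = -1*6979126813/49430763411 = -6979126813/49430763411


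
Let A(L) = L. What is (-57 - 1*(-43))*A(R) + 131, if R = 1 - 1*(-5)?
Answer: 47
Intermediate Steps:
R = 6 (R = 1 + 5 = 6)
(-57 - 1*(-43))*A(R) + 131 = (-57 - 1*(-43))*6 + 131 = (-57 + 43)*6 + 131 = -14*6 + 131 = -84 + 131 = 47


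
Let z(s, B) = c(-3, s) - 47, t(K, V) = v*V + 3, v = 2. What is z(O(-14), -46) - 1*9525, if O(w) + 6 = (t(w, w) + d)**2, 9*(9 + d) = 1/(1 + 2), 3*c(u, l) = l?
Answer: -20097449/2187 ≈ -9189.5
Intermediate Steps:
c(u, l) = l/3
t(K, V) = 3 + 2*V (t(K, V) = 2*V + 3 = 3 + 2*V)
d = -242/27 (d = -9 + 1/(9*(1 + 2)) = -9 + (1/9)/3 = -9 + (1/9)*(1/3) = -9 + 1/27 = -242/27 ≈ -8.9630)
O(w) = -6 + (-161/27 + 2*w)**2 (O(w) = -6 + ((3 + 2*w) - 242/27)**2 = -6 + (-161/27 + 2*w)**2)
z(s, B) = -47 + s/3 (z(s, B) = s/3 - 47 = -47 + s/3)
z(O(-14), -46) - 1*9525 = (-47 + (-6 + (-161 + 54*(-14))**2/729)/3) - 1*9525 = (-47 + (-6 + (-161 - 756)**2/729)/3) - 9525 = (-47 + (-6 + (1/729)*(-917)**2)/3) - 9525 = (-47 + (-6 + (1/729)*840889)/3) - 9525 = (-47 + (-6 + 840889/729)/3) - 9525 = (-47 + (1/3)*(836515/729)) - 9525 = (-47 + 836515/2187) - 9525 = 733726/2187 - 9525 = -20097449/2187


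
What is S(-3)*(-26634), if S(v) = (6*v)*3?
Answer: 1438236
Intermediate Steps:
S(v) = 18*v
S(-3)*(-26634) = (18*(-3))*(-26634) = -54*(-26634) = 1438236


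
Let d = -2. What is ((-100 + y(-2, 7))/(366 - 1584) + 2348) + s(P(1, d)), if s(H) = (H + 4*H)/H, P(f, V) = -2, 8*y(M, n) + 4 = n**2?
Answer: 22928387/9744 ≈ 2353.1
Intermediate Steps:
y(M, n) = -1/2 + n**2/8
s(H) = 5 (s(H) = (5*H)/H = 5)
((-100 + y(-2, 7))/(366 - 1584) + 2348) + s(P(1, d)) = ((-100 + (-1/2 + (1/8)*7**2))/(366 - 1584) + 2348) + 5 = ((-100 + (-1/2 + (1/8)*49))/(-1218) + 2348) + 5 = ((-100 + (-1/2 + 49/8))*(-1/1218) + 2348) + 5 = ((-100 + 45/8)*(-1/1218) + 2348) + 5 = (-755/8*(-1/1218) + 2348) + 5 = (755/9744 + 2348) + 5 = 22879667/9744 + 5 = 22928387/9744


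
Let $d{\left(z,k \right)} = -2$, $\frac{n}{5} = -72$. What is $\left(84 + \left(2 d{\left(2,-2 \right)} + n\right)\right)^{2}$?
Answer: $78400$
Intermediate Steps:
$n = -360$ ($n = 5 \left(-72\right) = -360$)
$\left(84 + \left(2 d{\left(2,-2 \right)} + n\right)\right)^{2} = \left(84 + \left(2 \left(-2\right) - 360\right)\right)^{2} = \left(84 - 364\right)^{2} = \left(-280\right)^{2} = 78400$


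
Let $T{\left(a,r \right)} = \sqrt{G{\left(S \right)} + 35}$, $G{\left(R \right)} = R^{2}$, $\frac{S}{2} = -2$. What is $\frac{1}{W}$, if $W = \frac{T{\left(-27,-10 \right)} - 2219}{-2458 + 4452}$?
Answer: $- \frac{2212343}{2461955} - \frac{997 \sqrt{51}}{2461955} \approx -0.9015$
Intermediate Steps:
$S = -4$ ($S = 2 \left(-2\right) = -4$)
$T{\left(a,r \right)} = \sqrt{51}$ ($T{\left(a,r \right)} = \sqrt{\left(-4\right)^{2} + 35} = \sqrt{16 + 35} = \sqrt{51}$)
$W = - \frac{2219}{1994} + \frac{\sqrt{51}}{1994}$ ($W = \frac{\sqrt{51} - 2219}{-2458 + 4452} = \frac{-2219 + \sqrt{51}}{1994} = \left(-2219 + \sqrt{51}\right) \frac{1}{1994} = - \frac{2219}{1994} + \frac{\sqrt{51}}{1994} \approx -1.1093$)
$\frac{1}{W} = \frac{1}{- \frac{2219}{1994} + \frac{\sqrt{51}}{1994}}$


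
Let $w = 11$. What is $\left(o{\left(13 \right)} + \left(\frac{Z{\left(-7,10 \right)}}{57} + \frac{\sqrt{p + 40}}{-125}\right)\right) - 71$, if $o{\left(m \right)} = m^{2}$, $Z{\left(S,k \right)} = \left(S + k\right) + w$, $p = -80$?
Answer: $\frac{5600}{57} - \frac{2 i \sqrt{10}}{125} \approx 98.246 - 0.050596 i$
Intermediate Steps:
$Z{\left(S,k \right)} = 11 + S + k$ ($Z{\left(S,k \right)} = \left(S + k\right) + 11 = 11 + S + k$)
$\left(o{\left(13 \right)} + \left(\frac{Z{\left(-7,10 \right)}}{57} + \frac{\sqrt{p + 40}}{-125}\right)\right) - 71 = \left(13^{2} + \left(\frac{11 - 7 + 10}{57} + \frac{\sqrt{-80 + 40}}{-125}\right)\right) - 71 = \left(169 + \left(14 \cdot \frac{1}{57} + \sqrt{-40} \left(- \frac{1}{125}\right)\right)\right) - 71 = \left(169 + \left(\frac{14}{57} + 2 i \sqrt{10} \left(- \frac{1}{125}\right)\right)\right) - 71 = \left(169 + \left(\frac{14}{57} - \frac{2 i \sqrt{10}}{125}\right)\right) - 71 = \left(\frac{9647}{57} - \frac{2 i \sqrt{10}}{125}\right) - 71 = \frac{5600}{57} - \frac{2 i \sqrt{10}}{125}$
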